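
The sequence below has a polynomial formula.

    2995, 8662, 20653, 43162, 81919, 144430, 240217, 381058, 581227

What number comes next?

5667 , 11991 , 22509 , 38757 , 62511 , 95787 , 140841 , 200169
6324 , 10518 , 16248 , 23754 , 33276 , 45054 , 59328
4194 , 5730 , 7506 , 9522 , 11778 , 14274
1536 , 1776 , 2016 , 2256 , 2496
240 , 240 , 240 , 240
Constant fifth difference = 240, so extend:
2496 + 240 = 2736;  14274 + 2736 = 17010;  59328 + 17010 = 76338;  200169 + 76338 = 276507;  581227 + 276507 = 857734

857734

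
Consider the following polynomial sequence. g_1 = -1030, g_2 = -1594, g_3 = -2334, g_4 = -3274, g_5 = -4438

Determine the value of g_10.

-14458

D1: -564 , -740 , -940 , -1164
D2: -176 , -200 , -224
D3: -24 , -24
The third differences are constant (-24).
-224 − 24 = -248;  -1164 − 248 = -1412;  -4438 − 1412 = -5850
-248 − 24 = -272;  -1412 − 272 = -1684;  -5850 − 1684 = -7534
-272 − 24 = -296;  -1684 − 296 = -1980;  -7534 − 1980 = -9514
-296 − 24 = -320;  -1980 − 320 = -2300;  -9514 − 2300 = -11814
-320 − 24 = -344;  -2300 − 344 = -2644;  -11814 − 2644 = -14458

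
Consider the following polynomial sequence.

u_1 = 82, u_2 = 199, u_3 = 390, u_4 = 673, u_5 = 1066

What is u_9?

4098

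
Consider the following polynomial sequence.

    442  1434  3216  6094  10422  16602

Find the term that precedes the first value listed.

-18

First differences: 992, 1782, 2878, 4328, 6180
Second differences: 790, 1096, 1450, 1852
Third differences: 306, 354, 402
Fourth differences: 48, 48
The fourth differences are constant at 48.
Work back: 306 − 48 = 258;  790 − 258 = 532;  992 − 532 = 460;  442 − 460 = -18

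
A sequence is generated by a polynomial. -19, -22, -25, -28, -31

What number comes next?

-34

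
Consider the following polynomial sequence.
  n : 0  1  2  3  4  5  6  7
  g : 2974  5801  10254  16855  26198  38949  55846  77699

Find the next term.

2827  4453  6601  9343  12751  16897  21853
1626  2148  2742  3408  4146  4956
522  594  666  738  810
72  72  72  72
Fourth differences constant at 72.
810 + 72 = 882;  4956 + 882 = 5838;  21853 + 5838 = 27691;  77699 + 27691 = 105390

105390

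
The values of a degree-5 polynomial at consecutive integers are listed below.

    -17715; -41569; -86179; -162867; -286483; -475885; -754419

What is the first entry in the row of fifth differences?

Δ: -23854, -44610, -76688, -123616, -189402, -278534
Δ²: -20756, -32078, -46928, -65786, -89132
Δ³: -11322, -14850, -18858, -23346
Δ⁴: -3528, -4008, -4488
Δ⁵: -480, -480

-480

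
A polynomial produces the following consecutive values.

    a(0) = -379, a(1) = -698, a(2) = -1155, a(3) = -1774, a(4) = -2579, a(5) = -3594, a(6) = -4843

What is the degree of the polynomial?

3

D1: -319, -457, -619, -805, -1015, -1249
D2: -138, -162, -186, -210, -234
D3: -24, -24, -24, -24
The third differences are constant, so the polynomial has degree 3.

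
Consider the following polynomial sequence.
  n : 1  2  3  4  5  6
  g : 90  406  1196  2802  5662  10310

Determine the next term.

316  790  1606  2860  4648
474  816  1254  1788
342  438  534
96  96
Constant fourth difference = 96, so extend:
534 + 96 = 630;  1788 + 630 = 2418;  4648 + 2418 = 7066;  10310 + 7066 = 17376

17376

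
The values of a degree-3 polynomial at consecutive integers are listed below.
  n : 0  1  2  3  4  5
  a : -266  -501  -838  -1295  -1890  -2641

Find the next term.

-3566

Δ: -235, -337, -457, -595, -751
Δ²: -102, -120, -138, -156
Δ³: -18, -18, -18
Third differences constant at -18.
-156 − 18 = -174;  -751 − 174 = -925;  -2641 − 925 = -3566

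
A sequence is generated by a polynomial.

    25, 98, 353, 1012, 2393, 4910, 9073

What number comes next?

15488

D1: 73, 255, 659, 1381, 2517, 4163
D2: 182, 404, 722, 1136, 1646
D3: 222, 318, 414, 510
D4: 96, 96, 96
The fourth differences are constant (96).
510 + 96 = 606;  1646 + 606 = 2252;  4163 + 2252 = 6415;  9073 + 6415 = 15488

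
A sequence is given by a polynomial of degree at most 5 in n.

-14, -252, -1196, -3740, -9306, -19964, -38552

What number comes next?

Δ: -238 , -944 , -2544 , -5566 , -10658 , -18588
Δ²: -706 , -1600 , -3022 , -5092 , -7930
Δ³: -894 , -1422 , -2070 , -2838
Δ⁴: -528 , -648 , -768
Δ⁵: -120 , -120
Fifth differences constant at -120.
-768 − 120 = -888;  -2838 − 888 = -3726;  -7930 − 3726 = -11656;  -18588 − 11656 = -30244;  -38552 − 30244 = -68796

-68796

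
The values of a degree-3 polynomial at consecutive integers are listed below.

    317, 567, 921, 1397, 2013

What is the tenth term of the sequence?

D1: 250 , 354 , 476 , 616
D2: 104 , 122 , 140
D3: 18 , 18
The third differences are constant (18).
140 + 18 = 158;  616 + 158 = 774;  2013 + 774 = 2787
158 + 18 = 176;  774 + 176 = 950;  2787 + 950 = 3737
176 + 18 = 194;  950 + 194 = 1144;  3737 + 1144 = 4881
194 + 18 = 212;  1144 + 212 = 1356;  4881 + 1356 = 6237
212 + 18 = 230;  1356 + 230 = 1586;  6237 + 1586 = 7823

7823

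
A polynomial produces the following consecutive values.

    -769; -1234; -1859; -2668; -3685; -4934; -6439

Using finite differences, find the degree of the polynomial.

First differences: -465, -625, -809, -1017, -1249, -1505
Second differences: -160, -184, -208, -232, -256
Third differences: -24, -24, -24, -24
The third differences are constant, so the polynomial has degree 3.

3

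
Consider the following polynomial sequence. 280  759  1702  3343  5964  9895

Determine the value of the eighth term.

First differences: 479  943  1641  2621  3931
Second differences: 464  698  980  1310
Third differences: 234  282  330
Fourth differences: 48  48
The fourth differences are constant (48).
330 + 48 = 378;  1310 + 378 = 1688;  3931 + 1688 = 5619;  9895 + 5619 = 15514
378 + 48 = 426;  1688 + 426 = 2114;  5619 + 2114 = 7733;  15514 + 7733 = 23247

23247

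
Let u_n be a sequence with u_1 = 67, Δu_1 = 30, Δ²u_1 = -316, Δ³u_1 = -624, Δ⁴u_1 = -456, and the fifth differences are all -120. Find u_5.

-4661

Build the table forward from the leading diagonal:
Δ⁵: -120  -120  -120  -120  -120
Δ⁴: -456  -576  -696  -816  -936
Δ³: -624  -1080  -1656  -2352  -3168
Δ²: -316  -940  -2020  -3676  -6028
Δ: 30  -286  -1226  -3246  -6922
u: 67  97  -189  -1415  -4661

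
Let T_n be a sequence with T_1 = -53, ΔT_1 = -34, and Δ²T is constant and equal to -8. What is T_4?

-179

Build the table forward from the leading diagonal:
Δ²: -8  -8  -8  -8
Δ: -34  -42  -50  -58
T: -53  -87  -129  -179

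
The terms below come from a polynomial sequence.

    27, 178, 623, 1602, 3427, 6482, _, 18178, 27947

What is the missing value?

Using the first 6 terms:
Δ: 151  445  979  1825  3055
Δ²: 294  534  846  1230
Δ³: 240  312  384
Δ⁴: 72  72
Constant fourth difference = 72.
Extend forward: 384 + 72 = 456;  1230 + 456 = 1686;  3055 + 1686 = 4741;  6482 + 4741 = 11223

11223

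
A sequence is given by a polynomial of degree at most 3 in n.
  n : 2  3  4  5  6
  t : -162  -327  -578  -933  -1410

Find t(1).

Δ: -165, -251, -355, -477
Δ²: -86, -104, -122
Δ³: -18, -18
The third differences are constant at -18.
Work back: -86 + 18 = -68;  -165 + 68 = -97;  -162 + 97 = -65

-65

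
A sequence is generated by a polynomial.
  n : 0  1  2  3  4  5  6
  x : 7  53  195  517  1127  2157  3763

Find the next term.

Δ: 46, 142, 322, 610, 1030, 1606
Δ²: 96, 180, 288, 420, 576
Δ³: 84, 108, 132, 156
Δ⁴: 24, 24, 24
Constant fourth difference = 24, so extend:
156 + 24 = 180;  576 + 180 = 756;  1606 + 756 = 2362;  3763 + 2362 = 6125

6125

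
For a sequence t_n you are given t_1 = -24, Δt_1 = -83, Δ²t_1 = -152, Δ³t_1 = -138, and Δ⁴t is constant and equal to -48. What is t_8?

-10307

Build the table forward from the leading diagonal:
Fourth differences: -48, -48, -48, -48, -48, -48, -48, -48
Third differences: -138, -186, -234, -282, -330, -378, -426, -474
Second differences: -152, -290, -476, -710, -992, -1322, -1700, -2126
First differences: -83, -235, -525, -1001, -1711, -2703, -4025, -5725
t: -24, -107, -342, -867, -1868, -3579, -6282, -10307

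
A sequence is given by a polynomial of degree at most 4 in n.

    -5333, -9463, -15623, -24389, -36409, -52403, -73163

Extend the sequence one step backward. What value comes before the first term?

-2729

First differences: -4130, -6160, -8766, -12020, -15994, -20760
Second differences: -2030, -2606, -3254, -3974, -4766
Third differences: -576, -648, -720, -792
Fourth differences: -72, -72, -72
The fourth differences are constant at -72.
Work back: -576 + 72 = -504;  -2030 + 504 = -1526;  -4130 + 1526 = -2604;  -5333 + 2604 = -2729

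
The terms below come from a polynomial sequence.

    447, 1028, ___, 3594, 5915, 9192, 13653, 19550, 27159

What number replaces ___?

2025

Using the last 6 terms:
First differences: 2321  3277  4461  5897  7609
Second differences: 956  1184  1436  1712
Third differences: 228  252  276
Fourth differences: 24  24
Constant fourth difference = 24.
Extend backward: 228 − 24 = 204;  956 − 204 = 752;  2321 − 752 = 1569;  3594 − 1569 = 2025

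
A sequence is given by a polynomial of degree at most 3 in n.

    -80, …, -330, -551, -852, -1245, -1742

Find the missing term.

-177

Using the last 5 terms:
-221  -301  -393  -497
-80  -92  -104
-12  -12
Constant third difference = -12.
Extend backward: -80 + 12 = -68;  -221 + 68 = -153;  -330 + 153 = -177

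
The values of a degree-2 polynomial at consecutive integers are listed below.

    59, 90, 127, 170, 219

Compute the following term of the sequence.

Δ: 31, 37, 43, 49
Δ²: 6, 6, 6
The second differences are constant (6).
49 + 6 = 55;  219 + 55 = 274

274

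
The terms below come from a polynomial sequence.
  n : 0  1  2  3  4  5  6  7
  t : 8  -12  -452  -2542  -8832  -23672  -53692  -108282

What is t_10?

-564852

-20 , -440 , -2090 , -6290 , -14840 , -30020 , -54590
-420 , -1650 , -4200 , -8550 , -15180 , -24570
-1230 , -2550 , -4350 , -6630 , -9390
-1320 , -1800 , -2280 , -2760
-480 , -480 , -480
Fifth differences constant at -480.
-2760 − 480 = -3240;  -9390 − 3240 = -12630;  -24570 − 12630 = -37200;  -54590 − 37200 = -91790;  -108282 − 91790 = -200072
-3240 − 480 = -3720;  -12630 − 3720 = -16350;  -37200 − 16350 = -53550;  -91790 − 53550 = -145340;  -200072 − 145340 = -345412
-3720 − 480 = -4200;  -16350 − 4200 = -20550;  -53550 − 20550 = -74100;  -145340 − 74100 = -219440;  -345412 − 219440 = -564852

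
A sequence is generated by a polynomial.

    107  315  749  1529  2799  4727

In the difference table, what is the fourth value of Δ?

D1: 208, 434, 780, 1270, 1928
D2: 226, 346, 490, 658
D3: 120, 144, 168
D4: 24, 24

1270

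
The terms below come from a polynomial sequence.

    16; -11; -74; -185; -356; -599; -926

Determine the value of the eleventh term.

-3314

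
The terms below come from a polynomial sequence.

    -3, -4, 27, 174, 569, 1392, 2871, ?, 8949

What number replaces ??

5282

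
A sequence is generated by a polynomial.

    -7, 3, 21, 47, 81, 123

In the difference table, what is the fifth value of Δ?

Δ: 10, 18, 26, 34, 42
Δ²: 8, 8, 8, 8

42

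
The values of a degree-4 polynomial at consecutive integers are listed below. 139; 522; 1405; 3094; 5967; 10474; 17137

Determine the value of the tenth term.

56362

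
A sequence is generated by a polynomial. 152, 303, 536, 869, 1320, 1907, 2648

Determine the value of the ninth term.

4664

D1: 151, 233, 333, 451, 587, 741
D2: 82, 100, 118, 136, 154
D3: 18, 18, 18, 18
Constant third difference = 18, so extend:
154 + 18 = 172;  741 + 172 = 913;  2648 + 913 = 3561
172 + 18 = 190;  913 + 190 = 1103;  3561 + 1103 = 4664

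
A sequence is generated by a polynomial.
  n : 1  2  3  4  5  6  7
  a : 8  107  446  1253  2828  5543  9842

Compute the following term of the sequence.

Δ: 99 , 339 , 807 , 1575 , 2715 , 4299
Δ²: 240 , 468 , 768 , 1140 , 1584
Δ³: 228 , 300 , 372 , 444
Δ⁴: 72 , 72 , 72
The fourth differences are constant (72).
444 + 72 = 516;  1584 + 516 = 2100;  4299 + 2100 = 6399;  9842 + 6399 = 16241

16241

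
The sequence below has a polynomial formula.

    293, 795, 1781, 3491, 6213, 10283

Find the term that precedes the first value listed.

First differences: 502, 986, 1710, 2722, 4070
Second differences: 484, 724, 1012, 1348
Third differences: 240, 288, 336
Fourth differences: 48, 48
The fourth differences are constant at 48.
Work back: 240 − 48 = 192;  484 − 192 = 292;  502 − 292 = 210;  293 − 210 = 83

83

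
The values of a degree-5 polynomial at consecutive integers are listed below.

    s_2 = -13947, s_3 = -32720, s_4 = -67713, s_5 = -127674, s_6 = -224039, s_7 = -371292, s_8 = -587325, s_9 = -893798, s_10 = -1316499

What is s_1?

-4974

Δ: -18773, -34993, -59961, -96365, -147253, -216033, -306473, -422701
Δ²: -16220, -24968, -36404, -50888, -68780, -90440, -116228
Δ³: -8748, -11436, -14484, -17892, -21660, -25788
Δ⁴: -2688, -3048, -3408, -3768, -4128
Δ⁵: -360, -360, -360, -360
The fifth differences are constant at -360.
Work back: -2688 + 360 = -2328;  -8748 + 2328 = -6420;  -16220 + 6420 = -9800;  -18773 + 9800 = -8973;  -13947 + 8973 = -4974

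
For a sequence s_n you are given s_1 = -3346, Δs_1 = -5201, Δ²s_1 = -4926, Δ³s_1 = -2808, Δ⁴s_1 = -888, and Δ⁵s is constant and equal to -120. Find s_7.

-178642

Build the table forward from the leading diagonal:
D5: -120  -120  -120  -120  -120  -120  -120
D4: -888  -1008  -1128  -1248  -1368  -1488  -1608
D3: -2808  -3696  -4704  -5832  -7080  -8448  -9936
D2: -4926  -7734  -11430  -16134  -21966  -29046  -37494
D1: -5201  -10127  -17861  -29291  -45425  -67391  -96437
s: -3346  -8547  -18674  -36535  -65826  -111251  -178642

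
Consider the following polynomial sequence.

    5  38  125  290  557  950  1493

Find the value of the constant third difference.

First differences: 33, 87, 165, 267, 393, 543
Second differences: 54, 78, 102, 126, 150
Third differences: 24, 24, 24, 24

24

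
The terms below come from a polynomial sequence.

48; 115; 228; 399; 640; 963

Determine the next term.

67, 113, 171, 241, 323
46, 58, 70, 82
12, 12, 12
The third differences are constant (12).
82 + 12 = 94;  323 + 94 = 417;  963 + 417 = 1380

1380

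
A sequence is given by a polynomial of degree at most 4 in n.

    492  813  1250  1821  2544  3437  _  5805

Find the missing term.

Using the first 6 terms:
D1: 321  437  571  723  893
D2: 116  134  152  170
D3: 18  18  18
Constant third difference = 18.
Extend forward: 170 + 18 = 188;  893 + 188 = 1081;  3437 + 1081 = 4518

4518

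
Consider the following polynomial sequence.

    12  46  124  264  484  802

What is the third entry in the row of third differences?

18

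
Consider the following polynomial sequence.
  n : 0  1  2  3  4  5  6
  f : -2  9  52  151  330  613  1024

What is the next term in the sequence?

1587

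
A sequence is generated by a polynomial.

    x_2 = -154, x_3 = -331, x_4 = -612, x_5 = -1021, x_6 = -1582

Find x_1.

-57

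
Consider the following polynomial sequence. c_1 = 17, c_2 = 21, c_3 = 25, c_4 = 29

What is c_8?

Δ: 4  4  4
First differences constant at 4.
29 + 4 = 33
33 + 4 = 37
37 + 4 = 41
41 + 4 = 45

45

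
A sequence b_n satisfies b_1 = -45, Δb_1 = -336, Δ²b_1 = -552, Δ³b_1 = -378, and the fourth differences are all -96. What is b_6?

-11505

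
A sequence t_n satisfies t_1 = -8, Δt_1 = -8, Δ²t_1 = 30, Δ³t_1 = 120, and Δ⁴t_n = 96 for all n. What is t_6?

1932

Build the table forward from the leading diagonal:
Δ⁴: 96, 96, 96, 96, 96, 96
Δ³: 120, 216, 312, 408, 504, 600
Δ²: 30, 150, 366, 678, 1086, 1590
Δ: -8, 22, 172, 538, 1216, 2302
t: -8, -16, 6, 178, 716, 1932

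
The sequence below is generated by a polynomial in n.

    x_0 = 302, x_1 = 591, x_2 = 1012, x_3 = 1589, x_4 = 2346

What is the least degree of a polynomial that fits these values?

3

289, 421, 577, 757
132, 156, 180
24, 24
The third differences are constant, so the polynomial has degree 3.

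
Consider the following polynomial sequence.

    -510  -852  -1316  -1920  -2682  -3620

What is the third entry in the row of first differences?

-604

First differences: -342, -464, -604, -762, -938
Second differences: -122, -140, -158, -176
Third differences: -18, -18, -18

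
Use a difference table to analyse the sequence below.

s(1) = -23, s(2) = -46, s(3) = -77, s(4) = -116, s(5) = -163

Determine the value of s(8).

-352

D1: -23, -31, -39, -47
D2: -8, -8, -8
The second differences are constant (-8).
-47 − 8 = -55;  -163 − 55 = -218
-55 − 8 = -63;  -218 − 63 = -281
-63 − 8 = -71;  -281 − 71 = -352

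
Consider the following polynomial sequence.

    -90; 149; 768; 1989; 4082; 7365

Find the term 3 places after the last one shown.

28254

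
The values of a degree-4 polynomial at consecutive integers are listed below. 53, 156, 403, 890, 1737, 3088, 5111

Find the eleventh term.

24123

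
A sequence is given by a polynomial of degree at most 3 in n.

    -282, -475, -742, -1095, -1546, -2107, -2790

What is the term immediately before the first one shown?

-151

-193, -267, -353, -451, -561, -683
-74, -86, -98, -110, -122
-12, -12, -12, -12
The third differences are constant at -12.
Work back: -74 + 12 = -62;  -193 + 62 = -131;  -282 + 131 = -151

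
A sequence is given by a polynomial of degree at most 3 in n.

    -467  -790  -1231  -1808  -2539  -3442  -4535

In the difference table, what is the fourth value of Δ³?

First differences: -323, -441, -577, -731, -903, -1093
Second differences: -118, -136, -154, -172, -190
Third differences: -18, -18, -18, -18

-18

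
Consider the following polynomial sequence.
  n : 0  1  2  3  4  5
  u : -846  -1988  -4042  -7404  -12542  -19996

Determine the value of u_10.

-115946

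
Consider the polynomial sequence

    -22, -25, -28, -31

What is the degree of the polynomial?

1

Δ: -3, -3, -3
The first differences are constant, so the polynomial has degree 1.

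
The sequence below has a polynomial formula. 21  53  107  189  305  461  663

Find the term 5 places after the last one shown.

D1: 32, 54, 82, 116, 156, 202
D2: 22, 28, 34, 40, 46
D3: 6, 6, 6, 6
Third differences constant at 6.
46 + 6 = 52;  202 + 52 = 254;  663 + 254 = 917
52 + 6 = 58;  254 + 58 = 312;  917 + 312 = 1229
58 + 6 = 64;  312 + 64 = 376;  1229 + 376 = 1605
64 + 6 = 70;  376 + 70 = 446;  1605 + 446 = 2051
70 + 6 = 76;  446 + 76 = 522;  2051 + 522 = 2573

2573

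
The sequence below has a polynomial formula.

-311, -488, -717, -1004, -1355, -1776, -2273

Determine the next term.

First differences: -177, -229, -287, -351, -421, -497
Second differences: -52, -58, -64, -70, -76
Third differences: -6, -6, -6, -6
Constant third difference = -6, so extend:
-76 − 6 = -82;  -497 − 82 = -579;  -2273 − 579 = -2852

-2852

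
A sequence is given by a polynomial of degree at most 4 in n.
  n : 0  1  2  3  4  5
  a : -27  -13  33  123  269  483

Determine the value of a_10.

14, 46, 90, 146, 214
32, 44, 56, 68
12, 12, 12
Constant third difference = 12, so extend:
68 + 12 = 80;  214 + 80 = 294;  483 + 294 = 777
80 + 12 = 92;  294 + 92 = 386;  777 + 386 = 1163
92 + 12 = 104;  386 + 104 = 490;  1163 + 490 = 1653
104 + 12 = 116;  490 + 116 = 606;  1653 + 606 = 2259
116 + 12 = 128;  606 + 128 = 734;  2259 + 734 = 2993

2993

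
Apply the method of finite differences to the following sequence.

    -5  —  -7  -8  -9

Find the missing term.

-6

Using the last 3 terms:
Δ: -1, -1
Constant first difference = -1.
Extend backward: -7 + 1 = -6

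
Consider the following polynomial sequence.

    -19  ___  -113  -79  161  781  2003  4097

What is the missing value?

-67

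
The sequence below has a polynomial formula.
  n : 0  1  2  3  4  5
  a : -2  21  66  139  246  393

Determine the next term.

D1: 23  45  73  107  147
D2: 22  28  34  40
D3: 6  6  6
Third differences constant at 6.
40 + 6 = 46;  147 + 46 = 193;  393 + 193 = 586

586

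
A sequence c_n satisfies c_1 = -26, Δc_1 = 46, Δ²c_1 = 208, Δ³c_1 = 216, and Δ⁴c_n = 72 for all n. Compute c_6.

Build the table forward from the leading diagonal:
Δ⁴: 72  72  72  72  72  72
Δ³: 216  288  360  432  504  576
Δ²: 208  424  712  1072  1504  2008
Δ: 46  254  678  1390  2462  3966
c: -26  20  274  952  2342  4804

4804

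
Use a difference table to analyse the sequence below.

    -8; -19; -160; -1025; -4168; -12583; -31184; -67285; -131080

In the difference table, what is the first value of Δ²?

-130

D1: -11, -141, -865, -3143, -8415, -18601, -36101, -63795
D2: -130, -724, -2278, -5272, -10186, -17500, -27694
D3: -594, -1554, -2994, -4914, -7314, -10194
D4: -960, -1440, -1920, -2400, -2880
D5: -480, -480, -480, -480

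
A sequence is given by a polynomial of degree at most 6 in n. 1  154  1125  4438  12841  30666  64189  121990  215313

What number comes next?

D1: 153, 971, 3313, 8403, 17825, 33523, 57801, 93323
D2: 818, 2342, 5090, 9422, 15698, 24278, 35522
D3: 1524, 2748, 4332, 6276, 8580, 11244
D4: 1224, 1584, 1944, 2304, 2664
D5: 360, 360, 360, 360
Fifth differences constant at 360.
2664 + 360 = 3024;  11244 + 3024 = 14268;  35522 + 14268 = 49790;  93323 + 49790 = 143113;  215313 + 143113 = 358426

358426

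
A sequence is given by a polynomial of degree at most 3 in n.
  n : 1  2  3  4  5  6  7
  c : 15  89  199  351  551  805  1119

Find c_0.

-29

74  110  152  200  254  314
36  42  48  54  60
6  6  6  6
The third differences are constant at 6.
Work back: 36 − 6 = 30;  74 − 30 = 44;  15 − 44 = -29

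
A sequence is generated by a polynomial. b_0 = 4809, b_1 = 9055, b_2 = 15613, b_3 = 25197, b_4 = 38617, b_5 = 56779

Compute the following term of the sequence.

80685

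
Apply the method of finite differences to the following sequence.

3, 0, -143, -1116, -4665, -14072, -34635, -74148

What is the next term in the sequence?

First differences: -3  -143  -973  -3549  -9407  -20563  -39513
Second differences: -140  -830  -2576  -5858  -11156  -18950
Third differences: -690  -1746  -3282  -5298  -7794
Fourth differences: -1056  -1536  -2016  -2496
Fifth differences: -480  -480  -480
Constant fifth difference = -480, so extend:
-2496 − 480 = -2976;  -7794 − 2976 = -10770;  -18950 − 10770 = -29720;  -39513 − 29720 = -69233;  -74148 − 69233 = -143381

-143381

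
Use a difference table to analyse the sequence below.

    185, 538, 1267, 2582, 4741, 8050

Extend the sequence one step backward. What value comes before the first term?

46

353, 729, 1315, 2159, 3309
376, 586, 844, 1150
210, 258, 306
48, 48
The fourth differences are constant at 48.
Work back: 210 − 48 = 162;  376 − 162 = 214;  353 − 214 = 139;  185 − 139 = 46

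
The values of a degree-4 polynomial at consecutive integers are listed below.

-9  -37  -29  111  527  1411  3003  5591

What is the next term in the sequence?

First differences: -28 , 8 , 140 , 416 , 884 , 1592 , 2588
Second differences: 36 , 132 , 276 , 468 , 708 , 996
Third differences: 96 , 144 , 192 , 240 , 288
Fourth differences: 48 , 48 , 48 , 48
Constant fourth difference = 48, so extend:
288 + 48 = 336;  996 + 336 = 1332;  2588 + 1332 = 3920;  5591 + 3920 = 9511

9511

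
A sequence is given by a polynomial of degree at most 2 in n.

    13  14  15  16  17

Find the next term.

1, 1, 1, 1
First differences constant at 1.
17 + 1 = 18

18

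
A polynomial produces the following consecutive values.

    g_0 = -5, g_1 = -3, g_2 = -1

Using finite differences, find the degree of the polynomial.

1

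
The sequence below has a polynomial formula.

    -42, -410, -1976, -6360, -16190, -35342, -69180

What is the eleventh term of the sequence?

-524192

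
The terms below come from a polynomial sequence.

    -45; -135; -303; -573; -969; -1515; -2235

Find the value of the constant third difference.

D1: -90, -168, -270, -396, -546, -720
D2: -78, -102, -126, -150, -174
D3: -24, -24, -24, -24

-24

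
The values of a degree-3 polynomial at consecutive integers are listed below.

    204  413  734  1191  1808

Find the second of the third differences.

24

First differences: 209, 321, 457, 617
Second differences: 112, 136, 160
Third differences: 24, 24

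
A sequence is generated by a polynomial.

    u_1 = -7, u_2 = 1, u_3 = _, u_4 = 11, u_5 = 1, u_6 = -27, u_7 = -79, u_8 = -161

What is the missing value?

9

Using the last 5 terms:
First differences: -10, -28, -52, -82
Second differences: -18, -24, -30
Third differences: -6, -6
Constant third difference = -6.
Extend backward: -18 + 6 = -12;  -10 + 12 = 2;  11 − 2 = 9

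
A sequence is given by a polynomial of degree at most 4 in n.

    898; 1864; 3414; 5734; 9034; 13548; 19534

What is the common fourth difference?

24

D1: 966, 1550, 2320, 3300, 4514, 5986
D2: 584, 770, 980, 1214, 1472
D3: 186, 210, 234, 258
D4: 24, 24, 24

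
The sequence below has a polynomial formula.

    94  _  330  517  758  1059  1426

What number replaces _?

191

Using the last 5 terms:
D1: 187, 241, 301, 367
D2: 54, 60, 66
D3: 6, 6
Constant third difference = 6.
Extend backward: 54 − 6 = 48;  187 − 48 = 139;  330 − 139 = 191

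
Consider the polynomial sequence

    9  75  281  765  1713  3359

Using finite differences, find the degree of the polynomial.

4

D1: 66, 206, 484, 948, 1646
D2: 140, 278, 464, 698
D3: 138, 186, 234
D4: 48, 48
The fourth differences are constant, so the polynomial has degree 4.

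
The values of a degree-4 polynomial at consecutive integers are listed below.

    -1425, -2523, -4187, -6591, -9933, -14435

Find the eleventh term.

-63795

-1098, -1664, -2404, -3342, -4502
-566, -740, -938, -1160
-174, -198, -222
-24, -24
Fourth differences constant at -24.
-222 − 24 = -246;  -1160 − 246 = -1406;  -4502 − 1406 = -5908;  -14435 − 5908 = -20343
-246 − 24 = -270;  -1406 − 270 = -1676;  -5908 − 1676 = -7584;  -20343 − 7584 = -27927
-270 − 24 = -294;  -1676 − 294 = -1970;  -7584 − 1970 = -9554;  -27927 − 9554 = -37481
-294 − 24 = -318;  -1970 − 318 = -2288;  -9554 − 2288 = -11842;  -37481 − 11842 = -49323
-318 − 24 = -342;  -2288 − 342 = -2630;  -11842 − 2630 = -14472;  -49323 − 14472 = -63795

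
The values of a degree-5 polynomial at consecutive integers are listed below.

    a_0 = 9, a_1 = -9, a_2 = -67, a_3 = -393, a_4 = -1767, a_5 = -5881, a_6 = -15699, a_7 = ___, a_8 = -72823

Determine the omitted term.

-35817

Using the first 7 terms:
First differences: -18, -58, -326, -1374, -4114, -9818
Second differences: -40, -268, -1048, -2740, -5704
Third differences: -228, -780, -1692, -2964
Fourth differences: -552, -912, -1272
Fifth differences: -360, -360
Constant fifth difference = -360.
Extend forward: -1272 − 360 = -1632;  -2964 − 1632 = -4596;  -5704 − 4596 = -10300;  -9818 − 10300 = -20118;  -15699 − 20118 = -35817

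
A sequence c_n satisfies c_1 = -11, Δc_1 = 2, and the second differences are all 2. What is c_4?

Build the table forward from the leading diagonal:
Second differences: 2, 2, 2, 2
First differences: 2, 4, 6, 8
c: -11, -9, -5, 1

1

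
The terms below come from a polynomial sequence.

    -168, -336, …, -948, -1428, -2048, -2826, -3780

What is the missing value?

Using the last 5 terms:
First differences: -480, -620, -778, -954
Second differences: -140, -158, -176
Third differences: -18, -18
Constant third difference = -18.
Extend backward: -140 + 18 = -122;  -480 + 122 = -358;  -948 + 358 = -590

-590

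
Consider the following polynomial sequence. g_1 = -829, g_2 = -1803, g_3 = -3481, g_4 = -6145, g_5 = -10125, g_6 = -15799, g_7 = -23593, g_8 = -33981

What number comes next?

-47485

-974 , -1678 , -2664 , -3980 , -5674 , -7794 , -10388
-704 , -986 , -1316 , -1694 , -2120 , -2594
-282 , -330 , -378 , -426 , -474
-48 , -48 , -48 , -48
The fourth differences are constant (-48).
-474 − 48 = -522;  -2594 − 522 = -3116;  -10388 − 3116 = -13504;  -33981 − 13504 = -47485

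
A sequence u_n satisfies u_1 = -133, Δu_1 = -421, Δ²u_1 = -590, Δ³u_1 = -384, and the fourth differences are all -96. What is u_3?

-1565

Build the table forward from the leading diagonal:
Fourth differences: -96, -96, -96
Third differences: -384, -480, -576
Second differences: -590, -974, -1454
First differences: -421, -1011, -1985
u: -133, -554, -1565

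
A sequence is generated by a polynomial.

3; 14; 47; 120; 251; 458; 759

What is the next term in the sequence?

1172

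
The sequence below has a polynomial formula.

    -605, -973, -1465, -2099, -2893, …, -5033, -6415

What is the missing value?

Using the first 5 terms:
-368  -492  -634  -794
-124  -142  -160
-18  -18
Constant third difference = -18.
Extend forward: -160 − 18 = -178;  -794 − 178 = -972;  -2893 − 972 = -3865

-3865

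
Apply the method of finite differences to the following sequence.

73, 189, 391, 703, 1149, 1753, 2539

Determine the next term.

3531

116  202  312  446  604  786
86  110  134  158  182
24  24  24  24
Third differences constant at 24.
182 + 24 = 206;  786 + 206 = 992;  2539 + 992 = 3531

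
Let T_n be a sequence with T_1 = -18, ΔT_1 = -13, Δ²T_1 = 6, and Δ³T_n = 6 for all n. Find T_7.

114

Build the table forward from the leading diagonal:
D3: 6  6  6  6  6  6  6
D2: 6  12  18  24  30  36  42
D1: -13  -7  5  23  47  77  113
T: -18  -31  -38  -33  -10  37  114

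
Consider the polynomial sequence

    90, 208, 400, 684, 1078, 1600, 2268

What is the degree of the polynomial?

118, 192, 284, 394, 522, 668
74, 92, 110, 128, 146
18, 18, 18, 18
The third differences are constant, so the polynomial has degree 3.

3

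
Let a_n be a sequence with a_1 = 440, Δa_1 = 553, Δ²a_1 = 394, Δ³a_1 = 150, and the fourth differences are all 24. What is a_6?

8765

Build the table forward from the leading diagonal:
Δ⁴: 24, 24, 24, 24, 24, 24
Δ³: 150, 174, 198, 222, 246, 270
Δ²: 394, 544, 718, 916, 1138, 1384
Δ: 553, 947, 1491, 2209, 3125, 4263
a: 440, 993, 1940, 3431, 5640, 8765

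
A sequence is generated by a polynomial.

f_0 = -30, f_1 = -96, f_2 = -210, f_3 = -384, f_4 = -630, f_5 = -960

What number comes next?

-1386

First differences: -66, -114, -174, -246, -330
Second differences: -48, -60, -72, -84
Third differences: -12, -12, -12
The third differences are constant (-12).
-84 − 12 = -96;  -330 − 96 = -426;  -960 − 426 = -1386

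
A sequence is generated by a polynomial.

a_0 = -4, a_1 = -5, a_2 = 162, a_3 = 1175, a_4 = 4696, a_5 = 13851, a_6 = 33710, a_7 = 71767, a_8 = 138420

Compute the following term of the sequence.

D1: -1, 167, 1013, 3521, 9155, 19859, 38057, 66653
D2: 168, 846, 2508, 5634, 10704, 18198, 28596
D3: 678, 1662, 3126, 5070, 7494, 10398
D4: 984, 1464, 1944, 2424, 2904
D5: 480, 480, 480, 480
Fifth differences constant at 480.
2904 + 480 = 3384;  10398 + 3384 = 13782;  28596 + 13782 = 42378;  66653 + 42378 = 109031;  138420 + 109031 = 247451

247451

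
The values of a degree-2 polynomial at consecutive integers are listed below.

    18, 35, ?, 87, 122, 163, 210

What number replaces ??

Using the last 4 terms:
35  41  47
6  6
Constant second difference = 6.
Extend backward: 35 − 6 = 29;  87 − 29 = 58

58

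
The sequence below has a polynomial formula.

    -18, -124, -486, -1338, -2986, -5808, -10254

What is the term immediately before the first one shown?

First differences: -106, -362, -852, -1648, -2822, -4446
Second differences: -256, -490, -796, -1174, -1624
Third differences: -234, -306, -378, -450
Fourth differences: -72, -72, -72
The fourth differences are constant at -72.
Work back: -234 + 72 = -162;  -256 + 162 = -94;  -106 + 94 = -12;  -18 + 12 = -6

-6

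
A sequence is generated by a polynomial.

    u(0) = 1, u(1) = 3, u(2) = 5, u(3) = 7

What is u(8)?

17

First differences: 2  2  2
The first differences are constant (2).
7 + 2 = 9
9 + 2 = 11
11 + 2 = 13
13 + 2 = 15
15 + 2 = 17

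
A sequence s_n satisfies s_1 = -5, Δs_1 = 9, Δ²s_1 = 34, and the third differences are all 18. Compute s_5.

307

Build the table forward from the leading diagonal:
Δ³: 18, 18, 18, 18, 18
Δ²: 34, 52, 70, 88, 106
Δ: 9, 43, 95, 165, 253
s: -5, 4, 47, 142, 307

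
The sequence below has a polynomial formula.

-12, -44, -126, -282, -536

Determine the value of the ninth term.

-3012

-32, -82, -156, -254
-50, -74, -98
-24, -24
Constant third difference = -24, so extend:
-98 − 24 = -122;  -254 − 122 = -376;  -536 − 376 = -912
-122 − 24 = -146;  -376 − 146 = -522;  -912 − 522 = -1434
-146 − 24 = -170;  -522 − 170 = -692;  -1434 − 692 = -2126
-170 − 24 = -194;  -692 − 194 = -886;  -2126 − 886 = -3012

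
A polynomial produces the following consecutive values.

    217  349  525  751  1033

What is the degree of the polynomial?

3

D1: 132, 176, 226, 282
D2: 44, 50, 56
D3: 6, 6
The third differences are constant, so the polynomial has degree 3.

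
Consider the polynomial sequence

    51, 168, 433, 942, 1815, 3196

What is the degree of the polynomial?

4

Δ: 117, 265, 509, 873, 1381
Δ²: 148, 244, 364, 508
Δ³: 96, 120, 144
Δ⁴: 24, 24
The fourth differences are constant, so the polynomial has degree 4.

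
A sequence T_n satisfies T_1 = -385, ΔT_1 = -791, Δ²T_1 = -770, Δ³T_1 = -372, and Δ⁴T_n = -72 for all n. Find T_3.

Build the table forward from the leading diagonal:
D4: -72, -72, -72
D3: -372, -444, -516
D2: -770, -1142, -1586
D1: -791, -1561, -2703
T: -385, -1176, -2737

-2737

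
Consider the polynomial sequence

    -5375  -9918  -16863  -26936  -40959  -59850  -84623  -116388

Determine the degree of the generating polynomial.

4

Δ: -4543, -6945, -10073, -14023, -18891, -24773, -31765
Δ²: -2402, -3128, -3950, -4868, -5882, -6992
Δ³: -726, -822, -918, -1014, -1110
Δ⁴: -96, -96, -96, -96
The fourth differences are constant, so the polynomial has degree 4.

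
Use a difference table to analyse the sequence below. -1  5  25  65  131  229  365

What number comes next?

First differences: 6 , 20 , 40 , 66 , 98 , 136
Second differences: 14 , 20 , 26 , 32 , 38
Third differences: 6 , 6 , 6 , 6
The third differences are constant (6).
38 + 6 = 44;  136 + 44 = 180;  365 + 180 = 545

545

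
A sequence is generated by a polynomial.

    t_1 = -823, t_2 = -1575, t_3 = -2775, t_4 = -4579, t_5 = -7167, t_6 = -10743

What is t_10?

-752, -1200, -1804, -2588, -3576
-448, -604, -784, -988
-156, -180, -204
-24, -24
Fourth differences constant at -24.
-204 − 24 = -228;  -988 − 228 = -1216;  -3576 − 1216 = -4792;  -10743 − 4792 = -15535
-228 − 24 = -252;  -1216 − 252 = -1468;  -4792 − 1468 = -6260;  -15535 − 6260 = -21795
-252 − 24 = -276;  -1468 − 276 = -1744;  -6260 − 1744 = -8004;  -21795 − 8004 = -29799
-276 − 24 = -300;  -1744 − 300 = -2044;  -8004 − 2044 = -10048;  -29799 − 10048 = -39847

-39847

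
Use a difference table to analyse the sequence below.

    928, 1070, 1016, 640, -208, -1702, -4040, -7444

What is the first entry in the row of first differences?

First differences: 142, -54, -376, -848, -1494, -2338, -3404
Second differences: -196, -322, -472, -646, -844, -1066
Third differences: -126, -150, -174, -198, -222
Fourth differences: -24, -24, -24, -24

142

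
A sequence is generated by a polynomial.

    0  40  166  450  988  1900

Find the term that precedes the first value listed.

40  126  284  538  912
86  158  254  374
72  96  120
24  24
The fourth differences are constant at 24.
Work back: 72 − 24 = 48;  86 − 48 = 38;  40 − 38 = 2;  0 − 2 = -2

-2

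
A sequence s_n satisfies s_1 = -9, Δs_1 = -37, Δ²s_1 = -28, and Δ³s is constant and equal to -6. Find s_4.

-210

Build the table forward from the leading diagonal:
Δ³: -6, -6, -6, -6
Δ²: -28, -34, -40, -46
Δ: -37, -65, -99, -139
s: -9, -46, -111, -210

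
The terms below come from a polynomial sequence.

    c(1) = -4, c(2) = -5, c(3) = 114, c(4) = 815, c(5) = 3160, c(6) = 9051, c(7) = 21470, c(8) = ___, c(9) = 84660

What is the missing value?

44719

Using the first 7 terms:
D1: -1  119  701  2345  5891  12419
D2: 120  582  1644  3546  6528
D3: 462  1062  1902  2982
D4: 600  840  1080
D5: 240  240
Constant fifth difference = 240.
Extend forward: 1080 + 240 = 1320;  2982 + 1320 = 4302;  6528 + 4302 = 10830;  12419 + 10830 = 23249;  21470 + 23249 = 44719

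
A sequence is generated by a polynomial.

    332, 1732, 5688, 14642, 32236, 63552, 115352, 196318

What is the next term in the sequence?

D1: 1400  3956  8954  17594  31316  51800  80966
D2: 2556  4998  8640  13722  20484  29166
D3: 2442  3642  5082  6762  8682
D4: 1200  1440  1680  1920
D5: 240  240  240
Constant fifth difference = 240, so extend:
1920 + 240 = 2160;  8682 + 2160 = 10842;  29166 + 10842 = 40008;  80966 + 40008 = 120974;  196318 + 120974 = 317292

317292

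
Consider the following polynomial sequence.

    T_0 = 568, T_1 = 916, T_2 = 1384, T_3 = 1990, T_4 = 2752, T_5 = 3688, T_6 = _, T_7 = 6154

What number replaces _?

Using the first 6 terms:
First differences: 348  468  606  762  936
Second differences: 120  138  156  174
Third differences: 18  18  18
Constant third difference = 18.
Extend forward: 174 + 18 = 192;  936 + 192 = 1128;  3688 + 1128 = 4816

4816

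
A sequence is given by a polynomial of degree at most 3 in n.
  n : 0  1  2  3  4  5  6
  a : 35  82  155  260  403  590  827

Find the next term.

1120

47  73  105  143  187  237
26  32  38  44  50
6  6  6  6
Constant third difference = 6, so extend:
50 + 6 = 56;  237 + 56 = 293;  827 + 293 = 1120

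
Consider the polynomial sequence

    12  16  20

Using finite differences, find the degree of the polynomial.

1

D1: 4, 4
The first differences are constant, so the polynomial has degree 1.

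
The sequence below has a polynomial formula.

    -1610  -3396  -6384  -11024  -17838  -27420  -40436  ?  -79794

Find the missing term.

-57624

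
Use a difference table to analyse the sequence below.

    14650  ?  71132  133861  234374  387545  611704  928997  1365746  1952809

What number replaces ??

Using the last 8 terms:
D1: 62729  100513  153171  224159  317293  436749  587063
D2: 37784  52658  70988  93134  119456  150314
D3: 14874  18330  22146  26322  30858
D4: 3456  3816  4176  4536
D5: 360  360  360
Constant fifth difference = 360.
Extend backward: 3456 − 360 = 3096;  14874 − 3096 = 11778;  37784 − 11778 = 26006;  62729 − 26006 = 36723;  71132 − 36723 = 34409

34409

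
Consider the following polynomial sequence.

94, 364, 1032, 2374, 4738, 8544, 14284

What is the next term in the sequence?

Δ: 270 , 668 , 1342 , 2364 , 3806 , 5740
Δ²: 398 , 674 , 1022 , 1442 , 1934
Δ³: 276 , 348 , 420 , 492
Δ⁴: 72 , 72 , 72
Fourth differences constant at 72.
492 + 72 = 564;  1934 + 564 = 2498;  5740 + 2498 = 8238;  14284 + 8238 = 22522

22522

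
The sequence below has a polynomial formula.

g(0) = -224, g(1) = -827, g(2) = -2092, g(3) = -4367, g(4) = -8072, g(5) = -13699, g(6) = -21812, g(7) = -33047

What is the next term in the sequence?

-48112

First differences: -603, -1265, -2275, -3705, -5627, -8113, -11235
Second differences: -662, -1010, -1430, -1922, -2486, -3122
Third differences: -348, -420, -492, -564, -636
Fourth differences: -72, -72, -72, -72
Fourth differences constant at -72.
-636 − 72 = -708;  -3122 − 708 = -3830;  -11235 − 3830 = -15065;  -33047 − 15065 = -48112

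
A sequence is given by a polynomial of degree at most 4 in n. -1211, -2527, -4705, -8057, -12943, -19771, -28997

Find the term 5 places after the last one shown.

-130417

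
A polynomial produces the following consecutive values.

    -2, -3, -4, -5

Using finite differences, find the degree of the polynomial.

1

D1: -1, -1, -1
The first differences are constant, so the polynomial has degree 1.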